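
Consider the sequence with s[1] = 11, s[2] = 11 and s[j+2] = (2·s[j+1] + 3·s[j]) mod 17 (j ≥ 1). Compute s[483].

s[1] = 11; s[2] = 11; s[3] = 4; s[4] = 7; s[5] = 9; s[6] = 5; s[7] = 3; s[8] = 4; s[9] = 0; s[10] = 12; s[11] = 7; s[12] = 16; s[13] = 2; s[14] = 1; s[15] = 8; s[16] = 2; s[17] = 11; s[18] = 11.
Since (s[17], s[18]) = (s[1], s[2]) = (11, 11) (two consecutive terms determine the rest), the sequence is periodic with period 16.
So s[483] = s[1 + ((483-1) mod 16)] = s[3] = 4.

4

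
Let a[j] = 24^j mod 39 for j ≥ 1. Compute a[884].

a[1] = 24; a[2] = 30; a[3] = 18; a[4] = 3; a[5] = 33; a[6] = 12; a[7] = 15; a[8] = 9; a[9] = 21; a[10] = 36; a[11] = 6; a[12] = 27; a[13] = 24.
Since a[13] = a[1] = 24, the sequence is periodic with period 12.
(884 - 1) mod 12 = 7, so a[884] = a[8] = 9.

9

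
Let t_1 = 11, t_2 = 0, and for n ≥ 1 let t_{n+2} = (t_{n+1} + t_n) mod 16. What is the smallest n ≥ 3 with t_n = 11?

3

t_1 = 11,  t_2 = 0,  t_3 = 11,  t_4 = 11,  t_5 = 6,  t_6 = 1,  t_7 = 7,  t_8 = 8,  t_9 = 15,  t_{10} = 7,  t_{11} = 6,  t_{12} = 13,  t_{13} = 3,  t_{14} = 0,  t_{15} = 3,  t_{16} = 3,  t_{17} = 6,  t_{18} = 9,  t_{19} = 15,  t_{20} = 8,  t_{21} = 7,  t_{22} = 15,  t_{23} = 6,  t_{24} = 5,  t_{25} = 11,  t_{26} = 0.
Since (t_{25}, t_{26}) = (t_1, t_2) = (11, 0) (two consecutive terms determine the rest), the sequence is periodic with period 24.
The value 11 first appears (with n ≥ 3) at t_3.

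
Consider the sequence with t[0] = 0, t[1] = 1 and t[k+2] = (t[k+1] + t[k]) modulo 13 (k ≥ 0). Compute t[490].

We have t[0] = 0,  t[1] = 1,  t[2] = 1,  t[3] = 2,  t[4] = 3,  t[5] = 5,  t[6] = 8,  t[7] = 0,  t[8] = 8,  t[9] = 8,  t[10] = 3,  t[11] = 11,  t[12] = 1,  t[13] = 12,  t[14] = 0,  t[15] = 12,  t[16] = 12,  t[17] = 11,  t[18] = 10,  t[19] = 8,  t[20] = 5,  t[21] = 0,  t[22] = 5,  t[23] = 5,  t[24] = 10,  t[25] = 2,  t[26] = 12,  t[27] = 1,  t[28] = 0,  t[29] = 1.
The sequence repeats with period 28.
So t[490] = t[0 + ((490-0) mod 28)] = t[14] = 0.

0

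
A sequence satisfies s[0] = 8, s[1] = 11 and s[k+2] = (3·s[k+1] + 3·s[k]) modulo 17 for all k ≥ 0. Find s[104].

1

Computing terms: s[0] = 8, s[1] = 11, s[2] = 6, s[3] = 0, s[4] = 1, s[5] = 3, s[6] = 12, s[7] = 11, s[8] = 1, s[9] = 2, s[10] = 9, s[11] = 16, s[12] = 7, s[13] = 1, s[14] = 7, s[15] = 7, s[16] = 8, s[17] = 11.
Since (s[16], s[17]) = (s[0], s[1]) = (8, 11) (two consecutive terms determine the rest), the sequence is periodic with period 16.
So s[104] = s[0 + ((104-0) mod 16)] = s[8] = 1.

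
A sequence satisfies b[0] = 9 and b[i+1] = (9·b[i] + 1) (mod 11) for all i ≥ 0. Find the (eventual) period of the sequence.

Listing terms: b[0] = 9, b[1] = 5, b[2] = 2, b[3] = 8, b[4] = 7, b[5] = 9.
The sequence repeats with period 5.

5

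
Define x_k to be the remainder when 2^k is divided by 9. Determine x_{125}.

x_1 = 2,  x_2 = 4,  x_3 = 8,  x_4 = 7,  x_5 = 5,  x_6 = 1,  x_7 = 2.
The sequence repeats with period 6.
So x_{125} = x_{1 + ((125-1) mod 6)} = x_5 = 5.

5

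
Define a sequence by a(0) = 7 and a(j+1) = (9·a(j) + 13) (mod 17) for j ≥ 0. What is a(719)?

Listing terms: a(0) = 7,  a(1) = 8,  a(2) = 0,  a(3) = 13,  a(4) = 11,  a(5) = 10,  a(6) = 1,  a(7) = 5,  a(8) = 7.
Since a(8) = a(0) = 7, the sequence is periodic with period 8.
(719 - 0) mod 8 = 7, so a(719) = a(7) = 5.

5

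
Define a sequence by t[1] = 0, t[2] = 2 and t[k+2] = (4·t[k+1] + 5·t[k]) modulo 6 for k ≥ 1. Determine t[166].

0

Listing terms: t[1] = 0; t[2] = 2; t[3] = 2; t[4] = 0; t[5] = 4; t[6] = 4; t[7] = 0; t[8] = 2.
The sequence repeats with period 6.
(166 - 1) mod 6 = 3, so t[166] = t[4] = 0.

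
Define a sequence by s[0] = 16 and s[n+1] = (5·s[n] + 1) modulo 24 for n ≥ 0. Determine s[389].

21

Listing terms: s[0] = 16; s[1] = 9; s[2] = 22; s[3] = 15; s[4] = 4; s[5] = 21; s[6] = 10; s[7] = 3; s[8] = 16.
The sequence repeats with period 8.
(389 - 0) mod 8 = 5, so s[389] = s[5] = 21.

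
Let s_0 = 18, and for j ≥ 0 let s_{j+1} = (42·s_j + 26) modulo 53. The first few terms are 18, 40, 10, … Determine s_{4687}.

Listing terms: s_0 = 18; s_1 = 40; s_2 = 10; s_3 = 22; s_4 = 49; s_5 = 17; s_6 = 51; s_7 = 48; s_8 = 28; s_9 = 36; s_{10} = 1; s_{11} = 15; s_{12} = 20; s_{13} = 18.
Since s_{13} = s_0 = 18, the sequence is periodic with period 13.
So s_{4687} = s_{0 + ((4687-0) mod 13)} = s_7 = 48.

48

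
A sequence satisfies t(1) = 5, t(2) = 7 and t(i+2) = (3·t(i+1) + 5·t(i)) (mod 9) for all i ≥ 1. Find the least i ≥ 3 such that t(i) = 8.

9

Listing terms: t(1) = 5, t(2) = 7, t(3) = 1, t(4) = 2, t(5) = 2, t(6) = 7, t(7) = 4, t(8) = 2, t(9) = 8, t(10) = 7, t(11) = 7, t(12) = 2, t(13) = 5, t(14) = 7.
Since (t(13), t(14)) = (t(1), t(2)) = (5, 7) (two consecutive terms determine the rest), the sequence is periodic with period 12.
The value 8 first appears (with i ≥ 3) at t(9).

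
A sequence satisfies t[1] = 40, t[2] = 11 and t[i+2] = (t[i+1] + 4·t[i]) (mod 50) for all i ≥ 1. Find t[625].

25

Listing terms: t[1] = 40; t[2] = 11; t[3] = 21; t[4] = 15; t[5] = 49; t[6] = 9; t[7] = 5; t[8] = 41; t[9] = 11; t[10] = 25; t[11] = 19; t[12] = 19; t[13] = 45; t[14] = 21; t[15] = 1; t[16] = 35; t[17] = 39; t[18] = 29; t[19] = 35; t[20] = 1; t[21] = 41; t[22] = 45; t[23] = 9; t[24] = 39; t[25] = 25; t[26] = 31; t[27] = 31; t[28] = 5; t[29] = 29; t[30] = 49; t[31] = 15; t[32] = 11; t[33] = 21.
Since (t[32], t[33]) = (t[2], t[3]) = (11, 21) (two consecutive terms determine the rest), the sequence is eventually periodic: after a pre-period of length 1 it cycles with period 30.
For i ≥ 2, t[i] depends only on (i - 2) mod 30. (625 - 2) mod 30 = 23, so t[625] = t[25] = 25.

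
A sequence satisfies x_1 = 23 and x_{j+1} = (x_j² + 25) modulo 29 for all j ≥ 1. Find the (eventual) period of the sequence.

Listing terms: x_1 = 23; x_2 = 3; x_3 = 5; x_4 = 21; x_5 = 2; x_6 = 0; x_7 = 25; x_8 = 12; x_9 = 24; x_{10} = 21.
Since x_{10} = x_4 = 21, the sequence is eventually periodic: after a pre-period of length 3 it cycles with period 6.

6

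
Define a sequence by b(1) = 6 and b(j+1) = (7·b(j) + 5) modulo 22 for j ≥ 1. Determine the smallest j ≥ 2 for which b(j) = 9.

Computing terms: b(1) = 6,  b(2) = 3,  b(3) = 4,  b(4) = 11,  b(5) = 16,  b(6) = 7,  b(7) = 10,  b(8) = 9,  b(9) = 2,  b(10) = 19,  b(11) = 6.
Since b(11) = b(1) = 6, the sequence is periodic with period 10.
The value 9 first appears (with j ≥ 2) at b(8).

8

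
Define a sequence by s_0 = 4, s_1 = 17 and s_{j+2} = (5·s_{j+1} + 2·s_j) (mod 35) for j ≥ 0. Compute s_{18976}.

Computing terms: s_0 = 4,  s_1 = 17,  s_2 = 23,  s_3 = 9,  s_4 = 21,  s_5 = 18,  s_6 = 27,  s_7 = 31,  s_8 = 34,  s_9 = 22,  s_{10} = 3,  s_{11} = 24,  s_{12} = 21,  s_{13} = 13,  s_{14} = 2,  s_{15} = 1,  s_{16} = 9,  s_{17} = 12,  s_{18} = 8,  s_{19} = 29,  s_{20} = 21,  s_{21} = 23,  s_{22} = 17,  s_{23} = 26,  s_{24} = 24,  s_{25} = 32,  s_{26} = 33,  s_{27} = 19,  s_{28} = 21,  s_{29} = 3,  s_{30} = 22,  s_{31} = 11,  s_{32} = 29,  s_{33} = 27,  s_{34} = 18,  s_{35} = 4,  s_{36} = 21,  s_{37} = 8,  s_{38} = 12,  s_{39} = 6,  s_{40} = 19,  s_{41} = 2,  s_{42} = 13,  s_{43} = 34,  s_{44} = 21,  s_{45} = 33,  s_{46} = 32,  s_{47} = 16,  s_{48} = 4,  s_{49} = 17.
The sequence repeats with period 48.
(18976 - 0) mod 48 = 16, so s_{18976} = s_{16} = 9.

9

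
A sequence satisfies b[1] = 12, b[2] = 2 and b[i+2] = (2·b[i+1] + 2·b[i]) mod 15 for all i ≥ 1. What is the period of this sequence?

Listing terms: b[1] = 12; b[2] = 2; b[3] = 13; b[4] = 0; b[5] = 11; b[6] = 7; b[7] = 6; b[8] = 11; b[9] = 4; b[10] = 0; b[11] = 8; b[12] = 1; b[13] = 3; b[14] = 8; b[15] = 7; b[16] = 0; b[17] = 14; b[18] = 13; b[19] = 9; b[20] = 14; b[21] = 1; b[22] = 0; b[23] = 2; b[24] = 4; b[25] = 12; b[26] = 2.
Since (b[25], b[26]) = (b[1], b[2]) = (12, 2) (two consecutive terms determine the rest), the sequence is periodic with period 24.

24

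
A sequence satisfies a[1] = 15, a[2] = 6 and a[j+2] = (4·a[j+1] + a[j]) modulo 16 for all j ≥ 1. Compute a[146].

Listing terms: a[1] = 15,  a[2] = 6,  a[3] = 7,  a[4] = 2,  a[5] = 15,  a[6] = 14,  a[7] = 7,  a[8] = 10,  a[9] = 15,  a[10] = 6.
Since (a[9], a[10]) = (a[1], a[2]) = (15, 6) (two consecutive terms determine the rest), the sequence is periodic with period 8.
So a[146] = a[1 + ((146-1) mod 8)] = a[2] = 6.

6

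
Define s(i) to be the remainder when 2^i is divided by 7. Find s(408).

1

Listing terms: s(1) = 2, s(2) = 4, s(3) = 1, s(4) = 2.
Since s(4) = s(1) = 2, the sequence is periodic with period 3.
(408 - 1) mod 3 = 2, so s(408) = s(3) = 1.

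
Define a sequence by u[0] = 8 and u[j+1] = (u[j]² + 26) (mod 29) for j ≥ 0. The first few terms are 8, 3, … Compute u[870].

21

We have u[0] = 8, u[1] = 3, u[2] = 6, u[3] = 4, u[4] = 13, u[5] = 21, u[6] = 3.
Since u[6] = u[1] = 3, the sequence is eventually periodic: after a pre-period of length 1 it cycles with period 5.
For j ≥ 1, u[j] depends only on (j - 1) mod 5. (870 - 1) mod 5 = 4, so u[870] = u[5] = 21.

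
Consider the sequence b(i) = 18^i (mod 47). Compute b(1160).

b(0) = 1, b(1) = 18, b(2) = 42, b(3) = 4, b(4) = 25, b(5) = 27, b(6) = 16, b(7) = 6, b(8) = 14, b(9) = 17, b(10) = 24, b(11) = 9, b(12) = 21, b(13) = 2, b(14) = 36, b(15) = 37, b(16) = 8, b(17) = 3, b(18) = 7, b(19) = 32, b(20) = 12, b(21) = 28, b(22) = 34, b(23) = 1.
Since b(23) = b(0) = 1, the sequence is periodic with period 23.
So b(1160) = b(0 + ((1160-0) mod 23)) = b(10) = 24.

24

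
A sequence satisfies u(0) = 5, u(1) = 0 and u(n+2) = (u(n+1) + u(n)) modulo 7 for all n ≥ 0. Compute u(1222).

4

Computing terms: u(0) = 5; u(1) = 0; u(2) = 5; u(3) = 5; u(4) = 3; u(5) = 1; u(6) = 4; u(7) = 5; u(8) = 2; u(9) = 0; u(10) = 2; u(11) = 2; u(12) = 4; u(13) = 6; u(14) = 3; u(15) = 2; u(16) = 5; u(17) = 0.
Since (u(16), u(17)) = (u(0), u(1)) = (5, 0) (two consecutive terms determine the rest), the sequence is periodic with period 16.
So u(1222) = u(0 + ((1222-0) mod 16)) = u(6) = 4.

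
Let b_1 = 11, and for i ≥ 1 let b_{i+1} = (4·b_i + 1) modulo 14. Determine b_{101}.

b_1 = 11,  b_2 = 3,  b_3 = 13,  b_4 = 11.
The sequence repeats with period 3.
So b_{101} = b_{1 + ((101-1) mod 3)} = b_2 = 3.

3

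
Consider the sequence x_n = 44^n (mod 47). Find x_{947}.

13

Computing terms: x_0 = 1, x_1 = 44, x_2 = 9, x_3 = 20, x_4 = 34, x_5 = 39, x_6 = 24, x_7 = 22, x_8 = 28, x_9 = 10, x_{10} = 17, x_{11} = 43, x_{12} = 12, x_{13} = 11, x_{14} = 14, x_{15} = 5, x_{16} = 32, x_{17} = 45, x_{18} = 6, x_{19} = 29, x_{20} = 7, x_{21} = 26, x_{22} = 16, x_{23} = 46, x_{24} = 3, x_{25} = 38, x_{26} = 27, x_{27} = 13, x_{28} = 8, x_{29} = 23, x_{30} = 25, x_{31} = 19, x_{32} = 37, x_{33} = 30, x_{34} = 4, x_{35} = 35, x_{36} = 36, x_{37} = 33, x_{38} = 42, x_{39} = 15, x_{40} = 2, x_{41} = 41, x_{42} = 18, x_{43} = 40, x_{44} = 21, x_{45} = 31, x_{46} = 1.
The sequence repeats with period 46.
So x_{947} = x_{0 + ((947-0) mod 46)} = x_{27} = 13.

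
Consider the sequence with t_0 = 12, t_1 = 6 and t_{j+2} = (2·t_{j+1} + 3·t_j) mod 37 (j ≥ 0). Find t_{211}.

35

Listing terms: t_0 = 12,  t_1 = 6,  t_2 = 11,  t_3 = 3,  t_4 = 2,  t_5 = 13,  t_6 = 32,  t_7 = 29,  t_8 = 6,  t_9 = 25,  t_{10} = 31,  t_{11} = 26,  t_{12} = 34,  t_{13} = 35,  t_{14} = 24,  t_{15} = 5,  t_{16} = 8,  t_{17} = 31,  t_{18} = 12,  t_{19} = 6.
The sequence repeats with period 18.
So t_{211} = t_{0 + ((211-0) mod 18)} = t_{13} = 35.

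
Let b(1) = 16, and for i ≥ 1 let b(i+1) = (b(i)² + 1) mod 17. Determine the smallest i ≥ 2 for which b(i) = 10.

6

Computing terms: b(1) = 16,  b(2) = 2,  b(3) = 5,  b(4) = 9,  b(5) = 14,  b(6) = 10,  b(7) = 16.
The sequence repeats with period 6.
The value 10 first appears (with i ≥ 2) at b(6).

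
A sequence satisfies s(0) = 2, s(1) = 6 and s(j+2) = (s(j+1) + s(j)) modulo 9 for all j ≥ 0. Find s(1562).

8

We have s(0) = 2, s(1) = 6, s(2) = 8, s(3) = 5, s(4) = 4, s(5) = 0, s(6) = 4, s(7) = 4, s(8) = 8, s(9) = 3, s(10) = 2, s(11) = 5, s(12) = 7, s(13) = 3, s(14) = 1, s(15) = 4, s(16) = 5, s(17) = 0, s(18) = 5, s(19) = 5, s(20) = 1, s(21) = 6, s(22) = 7, s(23) = 4, s(24) = 2, s(25) = 6.
The sequence repeats with period 24.
(1562 - 0) mod 24 = 2, so s(1562) = s(2) = 8.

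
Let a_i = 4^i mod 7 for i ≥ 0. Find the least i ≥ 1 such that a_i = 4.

Computing terms: a_0 = 1, a_1 = 4, a_2 = 2, a_3 = 1.
The sequence repeats with period 3.
The value 4 first appears (with i ≥ 1) at a_1.

1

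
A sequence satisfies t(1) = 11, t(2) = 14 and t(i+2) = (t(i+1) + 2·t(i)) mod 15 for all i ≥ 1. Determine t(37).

We have t(1) = 11,  t(2) = 14,  t(3) = 6,  t(4) = 4,  t(5) = 1,  t(6) = 9,  t(7) = 11,  t(8) = 14.
Since (t(7), t(8)) = (t(1), t(2)) = (11, 14) (two consecutive terms determine the rest), the sequence is periodic with period 6.
So t(37) = t(1 + ((37-1) mod 6)) = t(1) = 11.

11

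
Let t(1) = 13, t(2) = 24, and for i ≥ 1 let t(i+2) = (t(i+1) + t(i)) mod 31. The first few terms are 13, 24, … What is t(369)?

We have t(1) = 13,  t(2) = 24,  t(3) = 6,  t(4) = 30,  t(5) = 5,  t(6) = 4,  t(7) = 9,  t(8) = 13,  t(9) = 22,  t(10) = 4,  t(11) = 26,  t(12) = 30,  t(13) = 25,  t(14) = 24,  t(15) = 18,  t(16) = 11,  t(17) = 29,  t(18) = 9,  t(19) = 7,  t(20) = 16,  t(21) = 23,  t(22) = 8,  t(23) = 0,  t(24) = 8,  t(25) = 8,  t(26) = 16,  t(27) = 24,  t(28) = 9,  t(29) = 2,  t(30) = 11,  t(31) = 13,  t(32) = 24.
The sequence repeats with period 30.
So t(369) = t(1 + ((369-1) mod 30)) = t(9) = 22.

22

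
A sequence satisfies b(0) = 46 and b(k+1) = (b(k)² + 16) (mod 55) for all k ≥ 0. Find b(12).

31

Listing terms: b(0) = 46,  b(1) = 42,  b(2) = 20,  b(3) = 31,  b(4) = 42.
Since b(4) = b(1) = 42, the sequence is eventually periodic: after a pre-period of length 1 it cycles with period 3.
For k ≥ 1, b(k) depends only on (k - 1) mod 3. (12 - 1) mod 3 = 2, so b(12) = b(3) = 31.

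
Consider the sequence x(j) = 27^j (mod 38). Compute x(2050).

Computing terms: x(1) = 27, x(2) = 7, x(3) = 37, x(4) = 11, x(5) = 31, x(6) = 1, x(7) = 27.
Since x(7) = x(1) = 27, the sequence is periodic with period 6.
So x(2050) = x(1 + ((2050-1) mod 6)) = x(4) = 11.

11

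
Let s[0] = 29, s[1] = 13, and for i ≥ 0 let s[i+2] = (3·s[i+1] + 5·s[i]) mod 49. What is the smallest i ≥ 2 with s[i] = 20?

13

s[0] = 29,  s[1] = 13,  s[2] = 37,  s[3] = 29,  s[4] = 27,  s[5] = 30,  s[6] = 29,  s[7] = 41,  s[8] = 23,  s[9] = 29,  s[10] = 6,  s[11] = 16,  s[12] = 29,  s[13] = 20,  s[14] = 9,  s[15] = 29,  s[16] = 34,  s[17] = 2,  s[18] = 29,  s[19] = 48,  s[20] = 44,  s[21] = 29,  s[22] = 13.
Since (s[21], s[22]) = (s[0], s[1]) = (29, 13) (two consecutive terms determine the rest), the sequence is periodic with period 21.
The value 20 first appears (with i ≥ 2) at s[13].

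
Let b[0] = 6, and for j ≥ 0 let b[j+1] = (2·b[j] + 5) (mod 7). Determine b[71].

4

We have b[0] = 6; b[1] = 3; b[2] = 4; b[3] = 6.
Since b[3] = b[0] = 6, the sequence is periodic with period 3.
(71 - 0) mod 3 = 2, so b[71] = b[2] = 4.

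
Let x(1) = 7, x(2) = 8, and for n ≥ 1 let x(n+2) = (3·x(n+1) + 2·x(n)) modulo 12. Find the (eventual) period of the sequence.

x(1) = 7, x(2) = 8, x(3) = 2, x(4) = 10, x(5) = 10, x(6) = 2, x(7) = 2, x(8) = 10.
Since (x(7), x(8)) = (x(3), x(4)) = (2, 10) (two consecutive terms determine the rest), the sequence is eventually periodic: after a pre-period of length 2 it cycles with period 4.

4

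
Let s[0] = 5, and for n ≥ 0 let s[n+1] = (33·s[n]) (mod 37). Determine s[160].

Computing terms: s[0] = 5; s[1] = 17; s[2] = 6; s[3] = 13; s[4] = 22; s[5] = 23; s[6] = 19; s[7] = 35; s[8] = 8; s[9] = 5.
Since s[9] = s[0] = 5, the sequence is periodic with period 9.
(160 - 0) mod 9 = 7, so s[160] = s[7] = 35.

35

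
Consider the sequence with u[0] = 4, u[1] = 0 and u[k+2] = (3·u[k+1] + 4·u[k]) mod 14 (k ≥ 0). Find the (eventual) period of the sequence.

6

u[0] = 4, u[1] = 0, u[2] = 2, u[3] = 6, u[4] = 12, u[5] = 4, u[6] = 4, u[7] = 0.
The sequence repeats with period 6.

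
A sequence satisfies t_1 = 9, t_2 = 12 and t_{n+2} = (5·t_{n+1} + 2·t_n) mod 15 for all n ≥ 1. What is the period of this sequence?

8

We have t_1 = 9,  t_2 = 12,  t_3 = 3,  t_4 = 9,  t_5 = 6,  t_6 = 3,  t_7 = 12,  t_8 = 6,  t_9 = 9,  t_{10} = 12.
The sequence repeats with period 8.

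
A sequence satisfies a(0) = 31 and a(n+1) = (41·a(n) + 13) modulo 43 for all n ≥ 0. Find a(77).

31

Listing terms: a(0) = 31; a(1) = 37; a(2) = 25; a(3) = 6; a(4) = 1; a(5) = 11; a(6) = 34; a(7) = 31.
The sequence repeats with period 7.
(77 - 0) mod 7 = 0, so a(77) = a(0) = 31.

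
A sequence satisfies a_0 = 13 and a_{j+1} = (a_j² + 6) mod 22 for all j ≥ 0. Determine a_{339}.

We have a_0 = 13,  a_1 = 21,  a_2 = 7,  a_3 = 11,  a_4 = 17,  a_5 = 9,  a_6 = 21.
Since a_6 = a_1 = 21, the sequence is eventually periodic: after a pre-period of length 1 it cycles with period 5.
For j ≥ 1, a_j depends only on (j - 1) mod 5. (339 - 1) mod 5 = 3, so a_{339} = a_4 = 17.

17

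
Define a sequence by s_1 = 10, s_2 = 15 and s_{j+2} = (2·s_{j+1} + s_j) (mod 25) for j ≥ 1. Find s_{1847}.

Listing terms: s_1 = 10, s_2 = 15, s_3 = 15, s_4 = 20, s_5 = 5, s_6 = 5, s_7 = 15, s_8 = 10, s_9 = 10, s_{10} = 5, s_{11} = 20, s_{12} = 20, s_{13} = 10, s_{14} = 15.
Since (s_{13}, s_{14}) = (s_1, s_2) = (10, 15) (two consecutive terms determine the rest), the sequence is periodic with period 12.
So s_{1847} = s_{1 + ((1847-1) mod 12)} = s_{11} = 20.

20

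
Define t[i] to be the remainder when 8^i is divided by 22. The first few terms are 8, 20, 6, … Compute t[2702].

Computing terms: t[1] = 8,  t[2] = 20,  t[3] = 6,  t[4] = 4,  t[5] = 10,  t[6] = 14,  t[7] = 2,  t[8] = 16,  t[9] = 18,  t[10] = 12,  t[11] = 8.
The sequence repeats with period 10.
So t[2702] = t[1 + ((2702-1) mod 10)] = t[2] = 20.

20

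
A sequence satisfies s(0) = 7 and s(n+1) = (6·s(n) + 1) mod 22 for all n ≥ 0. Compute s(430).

7

Computing terms: s(0) = 7; s(1) = 21; s(2) = 17; s(3) = 15; s(4) = 3; s(5) = 19; s(6) = 5; s(7) = 9; s(8) = 11; s(9) = 1; s(10) = 7.
Since s(10) = s(0) = 7, the sequence is periodic with period 10.
So s(430) = s(0 + ((430-0) mod 10)) = s(0) = 7.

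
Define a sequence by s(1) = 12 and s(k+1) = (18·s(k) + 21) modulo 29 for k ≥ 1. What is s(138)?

10

Computing terms: s(1) = 12, s(2) = 5, s(3) = 24, s(4) = 18, s(5) = 26, s(6) = 25, s(7) = 7, s(8) = 2, s(9) = 28, s(10) = 3, s(11) = 17, s(12) = 8, s(13) = 20, s(14) = 4, s(15) = 6, s(16) = 13, s(17) = 23, s(18) = 0, s(19) = 21, s(20) = 22, s(21) = 11, s(22) = 16, s(23) = 19, s(24) = 15, s(25) = 1, s(26) = 10, s(27) = 27, s(28) = 14, s(29) = 12.
Since s(29) = s(1) = 12, the sequence is periodic with period 28.
So s(138) = s(1 + ((138-1) mod 28)) = s(26) = 10.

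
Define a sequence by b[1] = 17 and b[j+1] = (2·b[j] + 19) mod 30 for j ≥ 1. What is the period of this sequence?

4

b[1] = 17,  b[2] = 23,  b[3] = 5,  b[4] = 29,  b[5] = 17.
The sequence repeats with period 4.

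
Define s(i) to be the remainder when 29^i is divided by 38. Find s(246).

7

Listing terms: s(0) = 1, s(1) = 29, s(2) = 5, s(3) = 31, s(4) = 25, s(5) = 3, s(6) = 11, s(7) = 15, s(8) = 17, s(9) = 37, s(10) = 9, s(11) = 33, s(12) = 7, s(13) = 13, s(14) = 35, s(15) = 27, s(16) = 23, s(17) = 21, s(18) = 1.
The sequence repeats with period 18.
(246 - 0) mod 18 = 12, so s(246) = s(12) = 7.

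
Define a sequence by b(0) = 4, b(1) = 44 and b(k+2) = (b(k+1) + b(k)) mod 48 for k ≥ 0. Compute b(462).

36

Listing terms: b(0) = 4, b(1) = 44, b(2) = 0, b(3) = 44, b(4) = 44, b(5) = 40, b(6) = 36, b(7) = 28, b(8) = 16, b(9) = 44, b(10) = 12, b(11) = 8, b(12) = 20, b(13) = 28, b(14) = 0, b(15) = 28, b(16) = 28, b(17) = 8, b(18) = 36, b(19) = 44, b(20) = 32, b(21) = 28, b(22) = 12, b(23) = 40, b(24) = 4, b(25) = 44.
The sequence repeats with period 24.
(462 - 0) mod 24 = 6, so b(462) = b(6) = 36.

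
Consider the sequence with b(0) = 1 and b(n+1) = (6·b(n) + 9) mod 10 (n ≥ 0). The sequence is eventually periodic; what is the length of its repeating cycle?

Computing terms: b(0) = 1; b(1) = 5; b(2) = 9; b(3) = 3; b(4) = 7; b(5) = 1.
Since b(5) = b(0) = 1, the sequence is periodic with period 5.

5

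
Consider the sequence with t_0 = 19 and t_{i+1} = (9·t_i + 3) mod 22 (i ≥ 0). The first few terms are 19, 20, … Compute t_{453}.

0

Listing terms: t_0 = 19,  t_1 = 20,  t_2 = 7,  t_3 = 0,  t_4 = 3,  t_5 = 8,  t_6 = 9,  t_7 = 18,  t_8 = 11,  t_9 = 14,  t_{10} = 19.
The sequence repeats with period 10.
So t_{453} = t_{0 + ((453-0) mod 10)} = t_3 = 0.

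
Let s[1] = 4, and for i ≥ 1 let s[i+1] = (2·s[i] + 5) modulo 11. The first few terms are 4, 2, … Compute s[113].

9

Computing terms: s[1] = 4,  s[2] = 2,  s[3] = 9,  s[4] = 1,  s[5] = 7,  s[6] = 8,  s[7] = 10,  s[8] = 3,  s[9] = 0,  s[10] = 5,  s[11] = 4.
Since s[11] = s[1] = 4, the sequence is periodic with period 10.
So s[113] = s[1 + ((113-1) mod 10)] = s[3] = 9.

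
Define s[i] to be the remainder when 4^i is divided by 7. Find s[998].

Computing terms: s[0] = 1,  s[1] = 4,  s[2] = 2,  s[3] = 1.
The sequence repeats with period 3.
(998 - 0) mod 3 = 2, so s[998] = s[2] = 2.

2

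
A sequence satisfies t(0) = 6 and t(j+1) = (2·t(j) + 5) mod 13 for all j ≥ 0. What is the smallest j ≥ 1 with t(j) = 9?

Listing terms: t(0) = 6; t(1) = 4; t(2) = 0; t(3) = 5; t(4) = 2; t(5) = 9; t(6) = 10; t(7) = 12; t(8) = 3; t(9) = 11; t(10) = 1; t(11) = 7; t(12) = 6.
The sequence repeats with period 12.
The value 9 first appears (with j ≥ 1) at t(5).

5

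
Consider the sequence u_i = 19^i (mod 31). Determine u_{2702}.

20

Computing terms: u_1 = 19, u_2 = 20, u_3 = 8, u_4 = 28, u_5 = 5, u_6 = 2, u_7 = 7, u_8 = 9, u_9 = 16, u_{10} = 25, u_{11} = 10, u_{12} = 4, u_{13} = 14, u_{14} = 18, u_{15} = 1, u_{16} = 19.
The sequence repeats with period 15.
(2702 - 1) mod 15 = 1, so u_{2702} = u_2 = 20.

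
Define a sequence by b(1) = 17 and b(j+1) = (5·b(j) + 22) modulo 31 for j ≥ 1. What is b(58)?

Computing terms: b(1) = 17, b(2) = 14, b(3) = 30, b(4) = 17.
Since b(4) = b(1) = 17, the sequence is periodic with period 3.
(58 - 1) mod 3 = 0, so b(58) = b(1) = 17.

17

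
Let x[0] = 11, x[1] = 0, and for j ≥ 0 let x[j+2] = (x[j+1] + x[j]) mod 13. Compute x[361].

6

Listing terms: x[0] = 11, x[1] = 0, x[2] = 11, x[3] = 11, x[4] = 9, x[5] = 7, x[6] = 3, x[7] = 10, x[8] = 0, x[9] = 10, x[10] = 10, x[11] = 7, x[12] = 4, x[13] = 11, x[14] = 2, x[15] = 0, x[16] = 2, x[17] = 2, x[18] = 4, x[19] = 6, x[20] = 10, x[21] = 3, x[22] = 0, x[23] = 3, x[24] = 3, x[25] = 6, x[26] = 9, x[27] = 2, x[28] = 11, x[29] = 0.
The sequence repeats with period 28.
So x[361] = x[0 + ((361-0) mod 28)] = x[25] = 6.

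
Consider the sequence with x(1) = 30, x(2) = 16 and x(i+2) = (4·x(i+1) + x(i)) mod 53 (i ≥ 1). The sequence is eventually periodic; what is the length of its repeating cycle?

36

We have x(1) = 30,  x(2) = 16,  x(3) = 41,  x(4) = 21,  x(5) = 19,  x(6) = 44,  x(7) = 36,  x(8) = 29,  x(9) = 46,  x(10) = 1,  x(11) = 50,  x(12) = 42,  x(13) = 6,  x(14) = 13,  x(15) = 5,  x(16) = 33,  x(17) = 31,  x(18) = 51,  x(19) = 23,  x(20) = 37,  x(21) = 12,  x(22) = 32,  x(23) = 34,  x(24) = 9,  x(25) = 17,  x(26) = 24,  x(27) = 7,  x(28) = 52,  x(29) = 3,  x(30) = 11,  x(31) = 47,  x(32) = 40,  x(33) = 48,  x(34) = 20,  x(35) = 22,  x(36) = 2,  x(37) = 30,  x(38) = 16.
Since (x(37), x(38)) = (x(1), x(2)) = (30, 16) (two consecutive terms determine the rest), the sequence is periodic with period 36.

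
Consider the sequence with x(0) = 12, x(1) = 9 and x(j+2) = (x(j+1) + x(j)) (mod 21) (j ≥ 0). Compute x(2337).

9

We have x(0) = 12,  x(1) = 9,  x(2) = 0,  x(3) = 9,  x(4) = 9,  x(5) = 18,  x(6) = 6,  x(7) = 3,  x(8) = 9,  x(9) = 12,  x(10) = 0,  x(11) = 12,  x(12) = 12,  x(13) = 3,  x(14) = 15,  x(15) = 18,  x(16) = 12,  x(17) = 9.
The sequence repeats with period 16.
(2337 - 0) mod 16 = 1, so x(2337) = x(1) = 9.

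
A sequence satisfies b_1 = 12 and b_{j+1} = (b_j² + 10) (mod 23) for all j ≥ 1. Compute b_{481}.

b_1 = 12,  b_2 = 16,  b_3 = 13,  b_4 = 18,  b_5 = 12.
The sequence repeats with period 4.
So b_{481} = b_{1 + ((481-1) mod 4)} = b_1 = 12.

12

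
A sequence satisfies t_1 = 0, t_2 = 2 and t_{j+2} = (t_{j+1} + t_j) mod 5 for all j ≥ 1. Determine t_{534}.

1

Computing terms: t_1 = 0,  t_2 = 2,  t_3 = 2,  t_4 = 4,  t_5 = 1,  t_6 = 0,  t_7 = 1,  t_8 = 1,  t_9 = 2,  t_{10} = 3,  t_{11} = 0,  t_{12} = 3,  t_{13} = 3,  t_{14} = 1,  t_{15} = 4,  t_{16} = 0,  t_{17} = 4,  t_{18} = 4,  t_{19} = 3,  t_{20} = 2,  t_{21} = 0,  t_{22} = 2.
Since (t_{21}, t_{22}) = (t_1, t_2) = (0, 2) (two consecutive terms determine the rest), the sequence is periodic with period 20.
So t_{534} = t_{1 + ((534-1) mod 20)} = t_{14} = 1.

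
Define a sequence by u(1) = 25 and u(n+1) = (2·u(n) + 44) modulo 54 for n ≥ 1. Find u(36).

4

Listing terms: u(1) = 25,  u(2) = 40,  u(3) = 16,  u(4) = 22,  u(5) = 34,  u(6) = 4,  u(7) = 52,  u(8) = 40.
Since u(8) = u(2) = 40, the sequence is eventually periodic: after a pre-period of length 1 it cycles with period 6.
For n ≥ 2, u(n) depends only on (n - 2) mod 6. (36 - 2) mod 6 = 4, so u(36) = u(6) = 4.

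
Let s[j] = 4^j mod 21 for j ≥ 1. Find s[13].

4

s[1] = 4, s[2] = 16, s[3] = 1, s[4] = 4.
Since s[4] = s[1] = 4, the sequence is periodic with period 3.
(13 - 1) mod 3 = 0, so s[13] = s[1] = 4.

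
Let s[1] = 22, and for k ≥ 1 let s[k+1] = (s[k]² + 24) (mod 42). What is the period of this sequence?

3

We have s[1] = 22; s[2] = 4; s[3] = 40; s[4] = 28; s[5] = 10; s[6] = 40.
Since s[6] = s[3] = 40, the sequence is eventually periodic: after a pre-period of length 2 it cycles with period 3.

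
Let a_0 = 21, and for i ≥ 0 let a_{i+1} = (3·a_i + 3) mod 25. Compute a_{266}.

We have a_0 = 21; a_1 = 16; a_2 = 1; a_3 = 6; a_4 = 21.
Since a_4 = a_0 = 21, the sequence is periodic with period 4.
So a_{266} = a_{0 + ((266-0) mod 4)} = a_2 = 1.

1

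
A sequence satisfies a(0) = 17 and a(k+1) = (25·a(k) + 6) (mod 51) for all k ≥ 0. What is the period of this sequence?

Listing terms: a(0) = 17; a(1) = 23; a(2) = 20; a(3) = 47; a(4) = 8; a(5) = 2; a(6) = 5; a(7) = 29; a(8) = 17.
Since a(8) = a(0) = 17, the sequence is periodic with period 8.

8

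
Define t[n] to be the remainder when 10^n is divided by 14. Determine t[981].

t[0] = 1, t[1] = 10, t[2] = 2, t[3] = 6, t[4] = 4, t[5] = 12, t[6] = 8, t[7] = 10.
Since t[7] = t[1] = 10, the sequence is eventually periodic: after a pre-period of length 1 it cycles with period 6.
For n ≥ 1, t[n] depends only on (n - 1) mod 6. (981 - 1) mod 6 = 2, so t[981] = t[3] = 6.

6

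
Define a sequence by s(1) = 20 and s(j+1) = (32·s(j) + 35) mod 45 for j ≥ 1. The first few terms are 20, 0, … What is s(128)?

We have s(1) = 20,  s(2) = 0,  s(3) = 35,  s(4) = 30,  s(5) = 5,  s(6) = 15,  s(7) = 20.
The sequence repeats with period 6.
(128 - 1) mod 6 = 1, so s(128) = s(2) = 0.

0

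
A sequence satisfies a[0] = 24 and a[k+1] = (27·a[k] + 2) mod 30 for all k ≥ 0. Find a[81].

We have a[0] = 24; a[1] = 20; a[2] = 2; a[3] = 26; a[4] = 14; a[5] = 20.
Since a[5] = a[1] = 20, the sequence is eventually periodic: after a pre-period of length 1 it cycles with period 4.
For k ≥ 1, a[k] depends only on (k - 1) mod 4. (81 - 1) mod 4 = 0, so a[81] = a[1] = 20.

20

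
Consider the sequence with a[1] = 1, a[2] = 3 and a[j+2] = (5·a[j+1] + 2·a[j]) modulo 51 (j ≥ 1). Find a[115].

We have a[1] = 1; a[2] = 3; a[3] = 17; a[4] = 40; a[5] = 30; a[6] = 26; a[7] = 37; a[8] = 33; a[9] = 35; a[10] = 37; a[11] = 0; a[12] = 23; a[13] = 13; a[14] = 9; a[15] = 20; a[16] = 16; a[17] = 18; a[18] = 20; a[19] = 34; a[20] = 6; a[21] = 47; a[22] = 43; a[23] = 3; a[24] = 50; a[25] = 1; a[26] = 3.
The sequence repeats with period 24.
(115 - 1) mod 24 = 18, so a[115] = a[19] = 34.

34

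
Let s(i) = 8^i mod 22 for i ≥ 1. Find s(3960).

12

Listing terms: s(1) = 8; s(2) = 20; s(3) = 6; s(4) = 4; s(5) = 10; s(6) = 14; s(7) = 2; s(8) = 16; s(9) = 18; s(10) = 12; s(11) = 8.
The sequence repeats with period 10.
(3960 - 1) mod 10 = 9, so s(3960) = s(10) = 12.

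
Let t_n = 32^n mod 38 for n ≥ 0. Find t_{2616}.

Computing terms: t_0 = 1,  t_1 = 32,  t_2 = 36,  t_3 = 12,  t_4 = 4,  t_5 = 14,  t_6 = 30,  t_7 = 10,  t_8 = 16,  t_9 = 18,  t_{10} = 6,  t_{11} = 2,  t_{12} = 26,  t_{13} = 34,  t_{14} = 24,  t_{15} = 8,  t_{16} = 28,  t_{17} = 22,  t_{18} = 20,  t_{19} = 32.
Since t_{19} = t_1 = 32, the sequence is eventually periodic: after a pre-period of length 1 it cycles with period 18.
For n ≥ 1, t_n depends only on (n - 1) mod 18. (2616 - 1) mod 18 = 5, so t_{2616} = t_6 = 30.

30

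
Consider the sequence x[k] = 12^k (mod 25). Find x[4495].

18

Listing terms: x[1] = 12, x[2] = 19, x[3] = 3, x[4] = 11, x[5] = 7, x[6] = 9, x[7] = 8, x[8] = 21, x[9] = 2, x[10] = 24, x[11] = 13, x[12] = 6, x[13] = 22, x[14] = 14, x[15] = 18, x[16] = 16, x[17] = 17, x[18] = 4, x[19] = 23, x[20] = 1, x[21] = 12.
The sequence repeats with period 20.
So x[4495] = x[1 + ((4495-1) mod 20)] = x[15] = 18.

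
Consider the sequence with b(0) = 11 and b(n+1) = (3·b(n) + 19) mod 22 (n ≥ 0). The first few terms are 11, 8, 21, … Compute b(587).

10

We have b(0) = 11, b(1) = 8, b(2) = 21, b(3) = 16, b(4) = 1, b(5) = 0, b(6) = 19, b(7) = 10, b(8) = 5, b(9) = 12, b(10) = 11.
The sequence repeats with period 10.
(587 - 0) mod 10 = 7, so b(587) = b(7) = 10.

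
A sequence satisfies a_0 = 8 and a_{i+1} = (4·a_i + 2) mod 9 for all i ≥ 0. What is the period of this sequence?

Computing terms: a_0 = 8, a_1 = 7, a_2 = 3, a_3 = 5, a_4 = 4, a_5 = 0, a_6 = 2, a_7 = 1, a_8 = 6, a_9 = 8.
The sequence repeats with period 9.

9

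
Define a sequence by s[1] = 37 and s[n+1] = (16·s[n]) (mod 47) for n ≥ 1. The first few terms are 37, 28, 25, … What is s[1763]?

Listing terms: s[1] = 37, s[2] = 28, s[3] = 25, s[4] = 24, s[5] = 8, s[6] = 34, s[7] = 27, s[8] = 9, s[9] = 3, s[10] = 1, s[11] = 16, s[12] = 21, s[13] = 7, s[14] = 18, s[15] = 6, s[16] = 2, s[17] = 32, s[18] = 42, s[19] = 14, s[20] = 36, s[21] = 12, s[22] = 4, s[23] = 17, s[24] = 37.
Since s[24] = s[1] = 37, the sequence is periodic with period 23.
(1763 - 1) mod 23 = 14, so s[1763] = s[15] = 6.

6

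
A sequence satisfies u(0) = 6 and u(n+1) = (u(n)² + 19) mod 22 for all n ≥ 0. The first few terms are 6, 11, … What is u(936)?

u(0) = 6,  u(1) = 11,  u(2) = 8,  u(3) = 17,  u(4) = 0,  u(5) = 19,  u(6) = 6.
Since u(6) = u(0) = 6, the sequence is periodic with period 6.
(936 - 0) mod 6 = 0, so u(936) = u(0) = 6.

6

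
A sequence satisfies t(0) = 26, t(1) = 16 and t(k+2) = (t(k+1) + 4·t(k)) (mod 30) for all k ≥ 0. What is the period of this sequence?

24

We have t(0) = 26; t(1) = 16; t(2) = 0; t(3) = 4; t(4) = 4; t(5) = 20; t(6) = 6; t(7) = 26; t(8) = 20; t(9) = 4; t(10) = 24; t(11) = 10; t(12) = 16; t(13) = 26; t(14) = 0; t(15) = 14; t(16) = 14; t(17) = 10; t(18) = 6; t(19) = 16; t(20) = 10; t(21) = 14; t(22) = 24; t(23) = 20; t(24) = 26; t(25) = 16.
The sequence repeats with period 24.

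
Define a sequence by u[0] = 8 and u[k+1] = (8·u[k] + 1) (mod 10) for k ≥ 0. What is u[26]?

Computing terms: u[0] = 8; u[1] = 5; u[2] = 1; u[3] = 9; u[4] = 3; u[5] = 5.
Since u[5] = u[1] = 5, the sequence is eventually periodic: after a pre-period of length 1 it cycles with period 4.
For k ≥ 1, u[k] depends only on (k - 1) mod 4. (26 - 1) mod 4 = 1, so u[26] = u[2] = 1.

1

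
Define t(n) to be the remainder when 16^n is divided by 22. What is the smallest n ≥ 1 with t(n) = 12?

Computing terms: t(0) = 1; t(1) = 16; t(2) = 14; t(3) = 4; t(4) = 20; t(5) = 12; t(6) = 16.
Since t(6) = t(1) = 16, the sequence is eventually periodic: after a pre-period of length 1 it cycles with period 5.
The value 12 first appears (with n ≥ 1) at t(5).

5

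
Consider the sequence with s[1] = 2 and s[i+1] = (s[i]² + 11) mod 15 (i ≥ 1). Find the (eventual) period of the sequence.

Computing terms: s[1] = 2; s[2] = 0; s[3] = 11; s[4] = 12; s[5] = 5; s[6] = 6; s[7] = 2.
The sequence repeats with period 6.

6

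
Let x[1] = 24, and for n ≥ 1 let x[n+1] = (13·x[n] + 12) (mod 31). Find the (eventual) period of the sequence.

We have x[1] = 24; x[2] = 14; x[3] = 8; x[4] = 23; x[5] = 1; x[6] = 25; x[7] = 27; x[8] = 22; x[9] = 19; x[10] = 11; x[11] = 0; x[12] = 12; x[13] = 13; x[14] = 26; x[15] = 9; x[16] = 5; x[17] = 15; x[18] = 21; x[19] = 6; x[20] = 28; x[21] = 4; x[22] = 2; x[23] = 7; x[24] = 10; x[25] = 18; x[26] = 29; x[27] = 17; x[28] = 16; x[29] = 3; x[30] = 20; x[31] = 24.
Since x[31] = x[1] = 24, the sequence is periodic with period 30.

30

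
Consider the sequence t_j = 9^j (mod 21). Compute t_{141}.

15

Listing terms: t_1 = 9, t_2 = 18, t_3 = 15, t_4 = 9.
The sequence repeats with period 3.
So t_{141} = t_{1 + ((141-1) mod 3)} = t_3 = 15.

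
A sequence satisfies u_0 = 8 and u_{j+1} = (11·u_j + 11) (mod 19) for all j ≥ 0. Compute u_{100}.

u_0 = 8, u_1 = 4, u_2 = 17, u_3 = 8.
The sequence repeats with period 3.
So u_{100} = u_{0 + ((100-0) mod 3)} = u_1 = 4.

4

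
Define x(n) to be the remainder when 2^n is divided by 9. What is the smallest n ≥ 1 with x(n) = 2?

Listing terms: x(0) = 1, x(1) = 2, x(2) = 4, x(3) = 8, x(4) = 7, x(5) = 5, x(6) = 1.
Since x(6) = x(0) = 1, the sequence is periodic with period 6.
The value 2 first appears (with n ≥ 1) at x(1).

1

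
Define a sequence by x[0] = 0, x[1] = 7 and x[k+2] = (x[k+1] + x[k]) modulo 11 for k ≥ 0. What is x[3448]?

4

Listing terms: x[0] = 0; x[1] = 7; x[2] = 7; x[3] = 3; x[4] = 10; x[5] = 2; x[6] = 1; x[7] = 3; x[8] = 4; x[9] = 7; x[10] = 0; x[11] = 7.
The sequence repeats with period 10.
(3448 - 0) mod 10 = 8, so x[3448] = x[8] = 4.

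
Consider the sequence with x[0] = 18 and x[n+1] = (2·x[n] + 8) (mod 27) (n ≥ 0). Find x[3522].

We have x[0] = 18; x[1] = 17; x[2] = 15; x[3] = 11; x[4] = 3; x[5] = 14; x[6] = 9; x[7] = 26; x[8] = 6; x[9] = 20; x[10] = 21; x[11] = 23; x[12] = 0; x[13] = 8; x[14] = 24; x[15] = 2; x[16] = 12; x[17] = 5; x[18] = 18.
The sequence repeats with period 18.
So x[3522] = x[0 + ((3522-0) mod 18)] = x[12] = 0.

0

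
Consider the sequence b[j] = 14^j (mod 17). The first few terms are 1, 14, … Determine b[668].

b[0] = 1, b[1] = 14, b[2] = 9, b[3] = 7, b[4] = 13, b[5] = 12, b[6] = 15, b[7] = 6, b[8] = 16, b[9] = 3, b[10] = 8, b[11] = 10, b[12] = 4, b[13] = 5, b[14] = 2, b[15] = 11, b[16] = 1.
The sequence repeats with period 16.
(668 - 0) mod 16 = 12, so b[668] = b[12] = 4.

4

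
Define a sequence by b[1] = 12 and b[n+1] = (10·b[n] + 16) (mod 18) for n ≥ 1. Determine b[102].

Computing terms: b[1] = 12,  b[2] = 10,  b[3] = 8,  b[4] = 6,  b[5] = 4,  b[6] = 2,  b[7] = 0,  b[8] = 16,  b[9] = 14,  b[10] = 12.
The sequence repeats with period 9.
So b[102] = b[1 + ((102-1) mod 9)] = b[3] = 8.

8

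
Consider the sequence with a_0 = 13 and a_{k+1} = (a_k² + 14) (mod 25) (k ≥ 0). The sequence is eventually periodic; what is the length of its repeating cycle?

Listing terms: a_0 = 13,  a_1 = 8,  a_2 = 3,  a_3 = 23,  a_4 = 18,  a_5 = 13.
Since a_5 = a_0 = 13, the sequence is periodic with period 5.

5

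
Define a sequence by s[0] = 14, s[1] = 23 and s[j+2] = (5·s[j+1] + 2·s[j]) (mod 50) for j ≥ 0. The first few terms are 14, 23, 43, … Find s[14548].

21

s[0] = 14; s[1] = 23; s[2] = 43; s[3] = 11; s[4] = 41; s[5] = 27; s[6] = 17; s[7] = 39; s[8] = 29; s[9] = 23; s[10] = 23; s[11] = 11; s[12] = 1; s[13] = 27; s[14] = 37; s[15] = 39; s[16] = 19; s[17] = 23; s[18] = 3; s[19] = 11; s[20] = 11; s[21] = 27; s[22] = 7; s[23] = 39; s[24] = 9; s[25] = 23; s[26] = 33; s[27] = 11; s[28] = 21; s[29] = 27; s[30] = 27; s[31] = 39; s[32] = 49; s[33] = 23; s[34] = 13; s[35] = 11; s[36] = 31; s[37] = 27; s[38] = 47; s[39] = 39; s[40] = 39; s[41] = 23; s[42] = 43.
Since (s[41], s[42]) = (s[1], s[2]) = (23, 43) (two consecutive terms determine the rest), the sequence is eventually periodic: after a pre-period of length 1 it cycles with period 40.
For j ≥ 1, s[j] depends only on (j - 1) mod 40. (14548 - 1) mod 40 = 27, so s[14548] = s[28] = 21.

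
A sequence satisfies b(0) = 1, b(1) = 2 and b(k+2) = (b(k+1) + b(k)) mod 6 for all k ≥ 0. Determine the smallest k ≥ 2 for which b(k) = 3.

We have b(0) = 1; b(1) = 2; b(2) = 3; b(3) = 5; b(4) = 2; b(5) = 1; b(6) = 3; b(7) = 4; b(8) = 1; b(9) = 5; b(10) = 0; b(11) = 5; b(12) = 5; b(13) = 4; b(14) = 3; b(15) = 1; b(16) = 4; b(17) = 5; b(18) = 3; b(19) = 2; b(20) = 5; b(21) = 1; b(22) = 0; b(23) = 1; b(24) = 1; b(25) = 2.
Since (b(24), b(25)) = (b(0), b(1)) = (1, 2) (two consecutive terms determine the rest), the sequence is periodic with period 24.
The value 3 first appears (with k ≥ 2) at b(2).

2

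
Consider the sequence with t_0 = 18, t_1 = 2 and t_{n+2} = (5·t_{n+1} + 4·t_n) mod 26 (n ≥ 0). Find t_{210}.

Listing terms: t_0 = 18, t_1 = 2, t_2 = 4, t_3 = 2, t_4 = 0, t_5 = 8, t_6 = 14, t_7 = 24, t_8 = 20, t_9 = 14, t_{10} = 20, t_{11} = 0, t_{12} = 2, t_{13} = 10, t_{14} = 6, t_{15} = 18, t_{16} = 10, t_{17} = 18, t_{18} = 0, t_{19} = 20, t_{20} = 22, t_{21} = 8, t_{22} = 24, t_{23} = 22, t_{24} = 24, t_{25} = 0, t_{26} = 18, t_{27} = 12, t_{28} = 2, t_{29} = 6, t_{30} = 12, t_{31} = 6, t_{32} = 0, t_{33} = 24, t_{34} = 16, t_{35} = 20, t_{36} = 8, t_{37} = 16, t_{38} = 8, t_{39} = 0, t_{40} = 6, t_{41} = 4, t_{42} = 18, t_{43} = 2.
The sequence repeats with period 42.
So t_{210} = t_{0 + ((210-0) mod 42)} = t_0 = 18.

18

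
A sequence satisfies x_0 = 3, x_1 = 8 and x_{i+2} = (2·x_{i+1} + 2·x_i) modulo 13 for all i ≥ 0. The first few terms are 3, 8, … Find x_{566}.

We have x_0 = 3; x_1 = 8; x_2 = 9; x_3 = 8; x_4 = 8; x_5 = 6; x_6 = 2; x_7 = 3; x_8 = 10; x_9 = 0; x_{10} = 7; x_{11} = 1; x_{12} = 3; x_{13} = 8.
The sequence repeats with period 12.
(566 - 0) mod 12 = 2, so x_{566} = x_2 = 9.

9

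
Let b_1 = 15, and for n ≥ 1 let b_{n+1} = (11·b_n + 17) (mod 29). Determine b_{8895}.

10

Computing terms: b_1 = 15,  b_2 = 8,  b_3 = 18,  b_4 = 12,  b_5 = 4,  b_6 = 3,  b_7 = 21,  b_8 = 16,  b_9 = 19,  b_{10} = 23,  b_{11} = 9,  b_{12} = 0,  b_{13} = 17,  b_{14} = 1,  b_{15} = 28,  b_{16} = 6,  b_{17} = 25,  b_{18} = 2,  b_{19} = 10,  b_{20} = 11,  b_{21} = 22,  b_{22} = 27,  b_{23} = 24,  b_{24} = 20,  b_{25} = 5,  b_{26} = 14,  b_{27} = 26,  b_{28} = 13,  b_{29} = 15.
The sequence repeats with period 28.
So b_{8895} = b_{1 + ((8895-1) mod 28)} = b_{19} = 10.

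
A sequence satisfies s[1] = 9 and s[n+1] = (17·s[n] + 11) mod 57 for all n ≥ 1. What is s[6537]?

Listing terms: s[1] = 9, s[2] = 50, s[3] = 6, s[4] = 56, s[5] = 51, s[6] = 23, s[7] = 3, s[8] = 5, s[9] = 39, s[10] = 47, s[11] = 12, s[12] = 44, s[13] = 18, s[14] = 32, s[15] = 42, s[16] = 41, s[17] = 24, s[18] = 20, s[19] = 9.
Since s[19] = s[1] = 9, the sequence is periodic with period 18.
(6537 - 1) mod 18 = 2, so s[6537] = s[3] = 6.

6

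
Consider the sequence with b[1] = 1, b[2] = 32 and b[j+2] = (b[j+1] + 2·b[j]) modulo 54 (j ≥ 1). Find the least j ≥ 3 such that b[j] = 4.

b[1] = 1,  b[2] = 32,  b[3] = 34,  b[4] = 44,  b[5] = 4,  b[6] = 38,  b[7] = 46,  b[8] = 14,  b[9] = 52,  b[10] = 26,  b[11] = 22,  b[12] = 20,  b[13] = 10,  b[14] = 50,  b[15] = 16,  b[16] = 8,  b[17] = 40,  b[18] = 2,  b[19] = 28,  b[20] = 32,  b[21] = 34.
Since (b[20], b[21]) = (b[2], b[3]) = (32, 34) (two consecutive terms determine the rest), the sequence is eventually periodic: after a pre-period of length 1 it cycles with period 18.
The value 4 first appears (with j ≥ 3) at b[5].

5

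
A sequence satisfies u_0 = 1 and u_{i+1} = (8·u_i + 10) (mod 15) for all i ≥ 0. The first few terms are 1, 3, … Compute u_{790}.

Listing terms: u_0 = 1; u_1 = 3; u_2 = 4; u_3 = 12; u_4 = 1.
The sequence repeats with period 4.
So u_{790} = u_{0 + ((790-0) mod 4)} = u_2 = 4.

4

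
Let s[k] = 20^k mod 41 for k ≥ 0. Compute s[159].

Computing terms: s[0] = 1, s[1] = 20, s[2] = 31, s[3] = 5, s[4] = 18, s[5] = 32, s[6] = 25, s[7] = 8, s[8] = 37, s[9] = 2, s[10] = 40, s[11] = 21, s[12] = 10, s[13] = 36, s[14] = 23, s[15] = 9, s[16] = 16, s[17] = 33, s[18] = 4, s[19] = 39, s[20] = 1.
The sequence repeats with period 20.
(159 - 0) mod 20 = 19, so s[159] = s[19] = 39.

39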